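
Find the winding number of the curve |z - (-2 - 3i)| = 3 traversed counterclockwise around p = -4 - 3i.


Step 1: Center c = (-2, -3), radius = 3
Step 2: |p - c|^2 = (-2)^2 + 0^2 = 4
Step 3: r^2 = 9
Step 4: |p-c| < r so winding number = 1

1


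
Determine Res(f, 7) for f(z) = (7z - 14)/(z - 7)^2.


Step 1: Pole of order 2 at z = 7
Step 2: Res = lim d/dz [(z - 7)^2 * f(z)] as z -> 7
Step 3: (z - 7)^2 * f(z) = 7z - 14
Step 4: d/dz[7z - 14] = 7

7


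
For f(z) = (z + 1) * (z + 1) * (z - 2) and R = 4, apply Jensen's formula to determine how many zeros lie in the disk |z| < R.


Jensen's formula: (1/2pi)*integral log|f(Re^it)|dt = log|f(0)| + sum_{|a_k|<R} log(R/|a_k|)
Step 1: f(0) = 1 * 1 * (-2) = -2
Step 2: log|f(0)| = log|-1| + log|-1| + log|2| = 0.6931
Step 3: Zeros inside |z| < 4: -1, -1, 2
Step 4: Jensen sum = log(4/1) + log(4/1) + log(4/2) = 3.4657
Step 5: n(R) = number of terms in the Jensen sum = count of zeros inside |z| < 4 = 3

3


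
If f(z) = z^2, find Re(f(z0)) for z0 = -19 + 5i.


Step 1: z0 = -19 + 5i
Step 2: z0^2 = (-19)^2 - 5^2 - 190i
Step 3: real part = 361 - 25 = 336

336


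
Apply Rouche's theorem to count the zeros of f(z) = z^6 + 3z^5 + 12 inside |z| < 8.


Step 1: On |z| = 8 the three terms have sizes |z^6| = 8^6 = 262144, |3z^5| = 3*8^5 = 98304, |12| = 12
Step 2: The dominant term is g(z) = z^6; let h(z) = 3z^5 + 12 so f = g + h
Step 3: On |z| = 8: |g| = 262144 and |h| <= 98304 + 12 = 98316
Step 4: Since 262144 > 98316, |h| < |g| on |z| = 8, so by Rouche f has the same number of zeros as g inside |z| < 8
Step 5: g(z) = z^6 has 6 zeros (all at the origin) inside |z| < 8. Answer = 6

6


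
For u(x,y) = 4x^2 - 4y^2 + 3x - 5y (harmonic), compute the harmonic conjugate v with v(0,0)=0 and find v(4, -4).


Step 1: v_x = -u_y = 8y + 5
Step 2: v_y = u_x = 8x + 3
Step 3: v = 8xy + 5x + 3y + C
Step 4: v(0,0) = 0 => C = 0
Step 5: v(4, -4) = -120

-120


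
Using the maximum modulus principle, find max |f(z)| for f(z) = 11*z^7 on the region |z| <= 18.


Step 1: On |z| = 18, |f(z)| = 11 * |z|^7 = 11 * 18^7
Step 2: By maximum modulus principle, maximum is on boundary.
Step 3: Maximum = 11 * 612220032 = 6734420352

6734420352


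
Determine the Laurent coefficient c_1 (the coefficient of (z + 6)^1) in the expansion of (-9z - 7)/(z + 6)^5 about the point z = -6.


Step 1: Write the numerator in powers of (z + 6): -9z - 7 = -9(z + 6) + (-9*(-6) - 7) = -9(z + 6) + 47
Step 2: Divide by (z + 6)^5: f(z) = 47(z + 6)^(-5) - 9(z + 6)^(-4)
Step 3: This finite sum is the Laurent series of f about z = -6.
Step 4: Only the powers -5 and -4 appear, so the coefficient of (z + 6)^1 = 0

0


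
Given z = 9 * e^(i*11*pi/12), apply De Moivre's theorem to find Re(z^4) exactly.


Step 1: By De Moivre's theorem, z^4 = 9^4 * e^(i*4*11*pi/12) = 6561 * (cos(11*pi/3) + i*sin(11*pi/3))
Step 2: |z|^4 = 9^4 = 6561
Step 3: Reduce the angle mod 2*pi: 11*pi/3 - 2*pi = 5*pi/3
Step 4: cos(5*pi/3) = 1/2
Step 5: Re(z^4) = 6561 * 1/2 = 6561/2

6561/2


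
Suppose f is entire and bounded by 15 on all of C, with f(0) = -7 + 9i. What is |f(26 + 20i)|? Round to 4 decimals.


Step 1: By Liouville's theorem, a bounded entire function is constant.
Step 2: f(z) = f(0) = -7 + 9i for all z.
Step 3: |f(w)| = |-7 + 9i| = sqrt(49 + 81)
Step 4: = 11.4018

11.4018


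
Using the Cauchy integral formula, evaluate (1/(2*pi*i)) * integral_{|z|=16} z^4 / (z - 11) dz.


Step 1: f(z) = z^4, a = 11 is inside |z| = 16
Step 2: By Cauchy integral formula: (1/(2pi*i)) * integral = f(a)
Step 3: f(11) = 11^4 = 14641

14641


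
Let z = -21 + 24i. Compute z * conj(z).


Step 1: conj(z) = -21 - 24i
Step 2: z * conj(z) = (-21)^2 + 24^2
Step 3: = 441 + 576 = 1017

1017


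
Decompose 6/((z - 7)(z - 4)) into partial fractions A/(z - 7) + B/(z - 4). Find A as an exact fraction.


Step 1: Multiply both sides by (z - 7) and set z = 7
Step 2: A = 6 / (7 - 4)
Step 3: A = 6 / 3
Step 4: A = 2

2


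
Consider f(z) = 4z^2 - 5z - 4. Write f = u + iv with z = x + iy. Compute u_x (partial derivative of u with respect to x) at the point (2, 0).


Step 1: f(z) = 4(x+iy)^2 - 5(x+iy) - 4
Step 2: u = 4(x^2 - y^2) - 5x - 4
Step 3: u_x = 8x - 5
Step 4: At (2, 0): u_x = 16 - 5 = 11

11


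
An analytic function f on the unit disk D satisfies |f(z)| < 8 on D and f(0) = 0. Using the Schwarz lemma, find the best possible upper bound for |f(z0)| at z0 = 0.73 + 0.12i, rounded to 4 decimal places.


Step 1: g = f/8 maps D -> D with g(0) = 0, so by the Schwarz lemma |g(z)| <= |z|, i.e. |f(z)| <= 8|z|; this is sharp (f(z) = 8z).
Step 2: |z0|^2 = 0.73^2 + 0.12^2 = 0.5473
Step 3: |z0| = sqrt(0.5473) = 0.739797
Step 4: Best bound = 8 * |z0| = 8 * 0.739797 = 5.9184

5.9184


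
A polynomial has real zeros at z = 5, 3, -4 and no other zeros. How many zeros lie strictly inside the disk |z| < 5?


Step 1: Check each root:
  z = 5: |5| = 5 >= 5
  z = 3: |3| = 3 < 5
  z = -4: |-4| = 4 < 5
Step 2: Count = 2

2


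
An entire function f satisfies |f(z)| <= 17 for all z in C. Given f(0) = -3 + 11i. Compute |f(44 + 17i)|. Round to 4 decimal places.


Step 1: By Liouville's theorem, a bounded entire function is constant.
Step 2: f(z) = f(0) = -3 + 11i for all z.
Step 3: |f(w)| = |-3 + 11i| = sqrt(9 + 121)
Step 4: = 11.4018

11.4018


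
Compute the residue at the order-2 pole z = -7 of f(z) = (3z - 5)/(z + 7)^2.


Step 1: Pole of order 2 at z = -7
Step 2: Res = lim d/dz [(z + 7)^2 * f(z)] as z -> -7
Step 3: (z + 7)^2 * f(z) = 3z - 5
Step 4: d/dz[3z - 5] = 3

3


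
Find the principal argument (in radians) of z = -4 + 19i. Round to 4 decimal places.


Step 1: z = -4 + 19i
Step 2: arg(z) = atan2(19, -4)
Step 3: arg(z) = 1.7783

1.7783


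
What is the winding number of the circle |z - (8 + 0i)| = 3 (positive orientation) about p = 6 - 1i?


Step 1: Center c = (8, 0), radius = 3
Step 2: |p - c|^2 = (-2)^2 + (-1)^2 = 5
Step 3: r^2 = 9
Step 4: |p-c| < r so winding number = 1

1


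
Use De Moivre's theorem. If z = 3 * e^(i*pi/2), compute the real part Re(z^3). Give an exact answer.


Step 1: By De Moivre's theorem, z^3 = 3^3 * e^(i*3*pi/2) = 27 * (cos(3*pi/2) + i*sin(3*pi/2))
Step 2: |z|^3 = 3^3 = 27
Step 3: The angle 3*pi/2 already lies in [0, 2*pi)
Step 4: cos(3*pi/2) = 0
Step 5: Re(z^3) = 27 * 0 = 0

0


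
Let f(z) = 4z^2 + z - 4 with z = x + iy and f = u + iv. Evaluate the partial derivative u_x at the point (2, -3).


Step 1: f(z) = 4(x+iy)^2 + (x+iy) - 4
Step 2: u = 4(x^2 - y^2) + x - 4
Step 3: u_x = 8x + 1
Step 4: At (2, -3): u_x = 16 + 1 = 17

17


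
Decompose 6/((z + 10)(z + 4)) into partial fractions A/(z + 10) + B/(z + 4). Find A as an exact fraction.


Step 1: Multiply both sides by (z + 10) and set z = -10
Step 2: A = 6 / (-10 + 4)
Step 3: A = 6 / (-6)
Step 4: A = -1

-1


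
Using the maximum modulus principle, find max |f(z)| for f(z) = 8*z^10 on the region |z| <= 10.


Step 1: On |z| = 10, |f(z)| = 8 * |z|^10 = 8 * 10^10
Step 2: By maximum modulus principle, maximum is on boundary.
Step 3: Maximum = 8 * 10000000000 = 80000000000

80000000000


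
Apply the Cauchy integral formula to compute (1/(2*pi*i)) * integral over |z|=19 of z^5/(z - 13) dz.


Step 1: f(z) = z^5, a = 13 is inside |z| = 19
Step 2: By Cauchy integral formula: (1/(2pi*i)) * integral = f(a)
Step 3: f(13) = 13^5 = 371293

371293


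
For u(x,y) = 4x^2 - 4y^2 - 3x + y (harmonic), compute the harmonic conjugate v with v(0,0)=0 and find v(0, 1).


Step 1: v_x = -u_y = 8y - 1
Step 2: v_y = u_x = 8x - 3
Step 3: v = 8xy - x - 3y + C
Step 4: v(0,0) = 0 => C = 0
Step 5: v(0, 1) = -3

-3


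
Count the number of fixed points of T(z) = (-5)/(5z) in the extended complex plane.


Step 1: Fixed points satisfy T(z) = z
Step 2: 5z^2 + 5 = 0
Step 3: Discriminant = 0^2 - 4*5*5 = -100
Step 4: Number of fixed points = 2

2


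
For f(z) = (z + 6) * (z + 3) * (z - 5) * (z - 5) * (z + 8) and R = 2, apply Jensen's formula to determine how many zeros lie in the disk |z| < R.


Jensen's formula: (1/2pi)*integral log|f(Re^it)|dt = log|f(0)| + sum_{|a_k|<R} log(R/|a_k|)
Step 1: f(0) = 6 * 3 * (-5) * (-5) * 8 = 3600
Step 2: log|f(0)| = log|-6| + log|-3| + log|5| + log|5| + log|-8| = 8.1887
Step 3: Zeros inside |z| < 2: none
Step 4: Jensen sum = (empty sum) = 0
Step 5: n(R) = number of terms in the Jensen sum = count of zeros inside |z| < 2 = 0

0


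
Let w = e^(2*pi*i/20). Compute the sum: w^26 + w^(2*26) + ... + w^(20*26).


Step 1: The sum sum_{j=1}^{n} w^(k*j) equals n if n | k, else 0.
Step 2: Here n = 20, k = 26
Step 3: Does n divide k? 20 | 26 -> False
Step 4: Sum = 0

0


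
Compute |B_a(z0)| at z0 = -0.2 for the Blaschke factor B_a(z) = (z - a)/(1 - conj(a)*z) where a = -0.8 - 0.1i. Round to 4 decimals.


Step 1: Numerator z0 - a = -0.2 - (-0.8 - 0.1i) = 0.6 + 0.1i
Step 2: Denominator 1 - conj(a)*z0 = 1 - (-0.8 + 0.1i)*(-0.2) = 0.84 + 0.02i
Step 3: |z0 - a|^2 = 0.6^2 + 0.1^2 = 0.37; |1 - conj(a)*z0|^2 = 0.84^2 + 0.02^2 = 0.706
Step 4: |B_a(-0.2)| = sqrt(0.37 / 0.706) = sqrt(0.524079)
Step 5: = 0.7239

0.7239


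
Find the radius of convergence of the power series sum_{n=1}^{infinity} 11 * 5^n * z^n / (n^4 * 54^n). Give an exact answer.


Step 1: General term a_n = 11 * 5^n / (n^4 * 54^n)
Step 2: By the root test, |a_n|^(1/n) = 11^(1/n) * 5 / (n^(4/n) * 54) -> 5/54 as n -> infinity (since 11^(1/n) -> 1 and n^(4/n) -> 1)
Step 3: R = 1/lim|a_n|^(1/n) = 54/5

54/5


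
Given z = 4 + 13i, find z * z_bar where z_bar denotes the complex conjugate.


Step 1: conj(z) = 4 - 13i
Step 2: z * conj(z) = 4^2 + 13^2
Step 3: = 16 + 169 = 185

185


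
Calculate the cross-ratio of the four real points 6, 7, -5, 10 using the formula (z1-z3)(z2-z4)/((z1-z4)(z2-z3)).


Step 1: (z1-z3)(z2-z4) = 11 * (-3) = -33
Step 2: (z1-z4)(z2-z3) = (-4) * 12 = -48
Step 3: Cross-ratio = 33/48 = 11/16

11/16


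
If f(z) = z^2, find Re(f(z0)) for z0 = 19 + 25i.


Step 1: z0 = 19 + 25i
Step 2: z0^2 = 19^2 - 25^2 + 950i
Step 3: real part = 361 - 625 = -264

-264


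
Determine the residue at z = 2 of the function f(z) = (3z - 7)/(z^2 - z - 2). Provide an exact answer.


Step 1: Q(z) = z^2 - z - 2 = (z - 2)(z + 1)
Step 2: Q'(z) = 2z - 1
Step 3: Q'(2) = 3, P(2) = -1
Step 4: Res = P(2)/Q'(2) = -1/3 = -1/3

-1/3


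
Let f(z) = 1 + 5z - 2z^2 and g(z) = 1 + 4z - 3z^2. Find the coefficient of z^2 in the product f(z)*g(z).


Step 1: z^2 term in f*g comes from: (1)*(-3z^2) + (5z)*(4z) + (-2z^2)*(1)
Step 2: = -3 + 20 - 2
Step 3: = 15

15


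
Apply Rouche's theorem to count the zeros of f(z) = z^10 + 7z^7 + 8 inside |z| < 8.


Step 1: On |z| = 8 the three terms have sizes |z^10| = 8^10 = 1073741824, |7z^7| = 7*8^7 = 14680064, |8| = 8
Step 2: The dominant term is g(z) = z^10; let h(z) = 7z^7 + 8 so f = g + h
Step 3: On |z| = 8: |g| = 1073741824 and |h| <= 14680064 + 8 = 14680072
Step 4: Since 1073741824 > 14680072, |h| < |g| on |z| = 8, so by Rouche f has the same number of zeros as g inside |z| < 8
Step 5: g(z) = z^10 has 10 zeros (all at the origin) inside |z| < 8. Answer = 10

10


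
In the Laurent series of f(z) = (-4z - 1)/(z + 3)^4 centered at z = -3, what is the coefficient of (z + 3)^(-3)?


Step 1: Write the numerator in powers of (z + 3): -4z - 1 = -4(z + 3) + (-4*(-3) - 1) = -4(z + 3) + 11
Step 2: Divide by (z + 3)^4: f(z) = 11(z + 3)^(-4) - 4(z + 3)^(-3)
Step 3: This finite sum is the Laurent series of f about z = -3.
Step 4: Coefficient of (z + 3)^(-3) = coefficient of (z + 3) in the re-centred numerator = -4

-4


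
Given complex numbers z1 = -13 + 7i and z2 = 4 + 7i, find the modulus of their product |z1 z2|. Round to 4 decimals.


Step 1: |z1| = sqrt((-13)^2 + 7^2) = sqrt(218)
Step 2: |z2| = sqrt(4^2 + 7^2) = sqrt(65)
Step 3: |z1*z2| = |z1|*|z2| = sqrt(218) * sqrt(65) = sqrt(218 * 65) = sqrt(14170)
Step 4: = 119.0378

119.0378


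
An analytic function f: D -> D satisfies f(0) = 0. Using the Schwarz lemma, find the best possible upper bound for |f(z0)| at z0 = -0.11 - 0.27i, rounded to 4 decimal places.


Step 1: Schwarz lemma: if f: D -> D is analytic with f(0) = 0, then |f(z)| <= |z| for all z in D, and this is sharp (f(z) = z).
Step 2: |z0|^2 = (-0.11)^2 + (-0.27)^2 = 0.085
Step 3: |z0| = sqrt(0.085) = 0.291548
Step 4: Best bound = |z0| = 0.2915

0.2915


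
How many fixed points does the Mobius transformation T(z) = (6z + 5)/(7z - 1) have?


Step 1: Fixed points satisfy T(z) = z
Step 2: 7z^2 - 7z - 5 = 0
Step 3: Discriminant = (-7)^2 - 4*7*(-5) = 189
Step 4: Number of fixed points = 2

2


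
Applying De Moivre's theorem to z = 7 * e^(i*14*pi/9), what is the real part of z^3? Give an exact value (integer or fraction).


Step 1: By De Moivre's theorem, z^3 = 7^3 * e^(i*3*14*pi/9) = 343 * (cos(14*pi/3) + i*sin(14*pi/3))
Step 2: |z|^3 = 7^3 = 343
Step 3: Reduce the angle mod 2*pi: 14*pi/3 - 4*pi = 2*pi/3
Step 4: cos(2*pi/3) = -1/2
Step 5: Re(z^3) = 343 * (-1/2) = -343/2

-343/2


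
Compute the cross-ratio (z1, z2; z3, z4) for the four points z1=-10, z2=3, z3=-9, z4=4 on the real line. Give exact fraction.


Step 1: (z1-z3)(z2-z4) = (-1) * (-1) = 1
Step 2: (z1-z4)(z2-z3) = (-14) * 12 = -168
Step 3: Cross-ratio = -1/168 = -1/168

-1/168


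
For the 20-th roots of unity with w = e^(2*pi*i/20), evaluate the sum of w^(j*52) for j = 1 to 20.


Step 1: The sum sum_{j=1}^{n} w^(k*j) equals n if n | k, else 0.
Step 2: Here n = 20, k = 52
Step 3: Does n divide k? 20 | 52 -> False
Step 4: Sum = 0

0


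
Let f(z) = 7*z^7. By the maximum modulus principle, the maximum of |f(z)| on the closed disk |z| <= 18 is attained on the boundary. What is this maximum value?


Step 1: On |z| = 18, |f(z)| = 7 * |z|^7 = 7 * 18^7
Step 2: By maximum modulus principle, maximum is on boundary.
Step 3: Maximum = 7 * 612220032 = 4285540224

4285540224


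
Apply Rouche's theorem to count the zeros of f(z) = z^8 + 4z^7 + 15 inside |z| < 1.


Step 1: On |z| = 1 the three terms have sizes |z^8| = 1^8 = 1, |4z^7| = 4*1^7 = 4, |15| = 15
Step 2: The dominant term is g(z) = 15; let h(z) = z^8 + 4z^7 so f = g + h
Step 3: On |z| = 1: |g| = 15 and |h| <= 1 + 4 = 5
Step 4: Since 15 > 5, |h| < |g| on |z| = 1, so by Rouche f has the same number of zeros as g inside |z| < 1
Step 5: g(z) = 15 is a nonzero constant with no zeros inside |z| < 1. Answer = 0

0


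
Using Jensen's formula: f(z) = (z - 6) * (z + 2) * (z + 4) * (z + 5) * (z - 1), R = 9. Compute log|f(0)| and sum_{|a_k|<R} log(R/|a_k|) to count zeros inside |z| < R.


Jensen's formula: (1/2pi)*integral log|f(Re^it)|dt = log|f(0)| + sum_{|a_k|<R} log(R/|a_k|)
Step 1: f(0) = (-6) * 2 * 4 * 5 * (-1) = 240
Step 2: log|f(0)| = log|6| + log|-2| + log|-4| + log|-5| + log|1| = 5.4806
Step 3: Zeros inside |z| < 9: 6, -2, -4, -5, 1
Step 4: Jensen sum = log(9/6) + log(9/2) + log(9/4) + log(9/5) + log(9/1) = 5.5055
Step 5: n(R) = number of terms in the Jensen sum = count of zeros inside |z| < 9 = 5

5


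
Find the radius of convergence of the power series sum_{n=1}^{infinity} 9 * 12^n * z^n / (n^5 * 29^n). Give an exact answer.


Step 1: General term a_n = 9 * 12^n / (n^5 * 29^n)
Step 2: By the root test, |a_n|^(1/n) = 9^(1/n) * 12 / (n^(5/n) * 29) -> 12/29 as n -> infinity (since 9^(1/n) -> 1 and n^(5/n) -> 1)
Step 3: R = 1/lim|a_n|^(1/n) = 29/12

29/12


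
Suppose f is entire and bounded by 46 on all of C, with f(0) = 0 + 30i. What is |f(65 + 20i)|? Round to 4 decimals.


Step 1: By Liouville's theorem, a bounded entire function is constant.
Step 2: f(z) = f(0) = 0 + 30i for all z.
Step 3: |f(w)| = |0 + 30i| = sqrt(0 + 900)
Step 4: = 30.0

30.0


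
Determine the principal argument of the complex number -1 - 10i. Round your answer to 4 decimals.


Step 1: z = -1 - 10i
Step 2: arg(z) = atan2(-10, -1)
Step 3: arg(z) = -1.6705

-1.6705


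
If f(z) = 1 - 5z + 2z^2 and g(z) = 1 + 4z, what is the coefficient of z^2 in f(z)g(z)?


Step 1: z^2 term in f*g comes from: (1)*(0) + (-5z)*(4z) + (2z^2)*(1)
Step 2: = 0 - 20 + 2
Step 3: = -18

-18


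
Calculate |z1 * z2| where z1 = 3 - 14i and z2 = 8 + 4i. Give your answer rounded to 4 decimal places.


Step 1: |z1| = sqrt(3^2 + (-14)^2) = sqrt(205)
Step 2: |z2| = sqrt(8^2 + 4^2) = sqrt(80)
Step 3: |z1*z2| = |z1|*|z2| = sqrt(205) * sqrt(80) = sqrt(205 * 80) = sqrt(16400)
Step 4: = 128.0625

128.0625


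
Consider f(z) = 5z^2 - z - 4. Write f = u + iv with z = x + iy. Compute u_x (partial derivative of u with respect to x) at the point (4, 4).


Step 1: f(z) = 5(x+iy)^2 - (x+iy) - 4
Step 2: u = 5(x^2 - y^2) - x - 4
Step 3: u_x = 10x - 1
Step 4: At (4, 4): u_x = 40 - 1 = 39

39


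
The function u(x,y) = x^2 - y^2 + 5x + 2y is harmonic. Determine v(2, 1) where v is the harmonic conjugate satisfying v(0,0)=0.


Step 1: v_x = -u_y = 2y - 2
Step 2: v_y = u_x = 2x + 5
Step 3: v = 2xy - 2x + 5y + C
Step 4: v(0,0) = 0 => C = 0
Step 5: v(2, 1) = 5

5


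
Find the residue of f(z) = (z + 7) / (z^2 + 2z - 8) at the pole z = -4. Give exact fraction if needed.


Step 1: Q(z) = z^2 + 2z - 8 = (z + 4)(z - 2)
Step 2: Q'(z) = 2z + 2
Step 3: Q'(-4) = -6, P(-4) = 3
Step 4: Res = P(-4)/Q'(-4) = 3/(-6) = -1/2

-1/2


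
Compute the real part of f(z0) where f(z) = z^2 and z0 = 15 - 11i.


Step 1: z0 = 15 - 11i
Step 2: z0^2 = 15^2 - (-11)^2 - 330i
Step 3: real part = 225 - 121 = 104

104


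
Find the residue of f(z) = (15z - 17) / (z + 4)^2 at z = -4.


Step 1: Pole of order 2 at z = -4
Step 2: Res = lim d/dz [(z + 4)^2 * f(z)] as z -> -4
Step 3: (z + 4)^2 * f(z) = 15z - 17
Step 4: d/dz[15z - 17] = 15

15


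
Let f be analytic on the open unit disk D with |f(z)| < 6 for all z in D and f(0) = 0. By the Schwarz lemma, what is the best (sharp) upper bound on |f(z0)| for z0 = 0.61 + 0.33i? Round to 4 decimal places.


Step 1: g = f/6 maps D -> D with g(0) = 0, so by the Schwarz lemma |g(z)| <= |z|, i.e. |f(z)| <= 6|z|; this is sharp (f(z) = 6z).
Step 2: |z0|^2 = 0.61^2 + 0.33^2 = 0.481
Step 3: |z0| = sqrt(0.481) = 0.693542
Step 4: Best bound = 6 * |z0| = 6 * 0.693542 = 4.1612

4.1612


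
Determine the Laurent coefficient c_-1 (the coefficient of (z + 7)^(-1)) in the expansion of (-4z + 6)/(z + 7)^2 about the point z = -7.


Step 1: Write the numerator in powers of (z + 7): -4z + 6 = -4(z + 7) + (-4*(-7) + 6) = -4(z + 7) + 34
Step 2: Divide by (z + 7)^2: f(z) = 34(z + 7)^(-2) - 4(z + 7)^(-1)
Step 3: This finite sum is the Laurent series of f about z = -7.
Step 4: Coefficient of (z + 7)^(-1) = coefficient of (z + 7) in the re-centred numerator = -4

-4


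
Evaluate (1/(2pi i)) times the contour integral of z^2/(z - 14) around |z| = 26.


Step 1: f(z) = z^2, a = 14 is inside |z| = 26
Step 2: By Cauchy integral formula: (1/(2pi*i)) * integral = f(a)
Step 3: f(14) = 14^2 = 196

196


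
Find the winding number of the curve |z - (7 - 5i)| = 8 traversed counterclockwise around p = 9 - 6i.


Step 1: Center c = (7, -5), radius = 8
Step 2: |p - c|^2 = 2^2 + (-1)^2 = 5
Step 3: r^2 = 64
Step 4: |p-c| < r so winding number = 1

1


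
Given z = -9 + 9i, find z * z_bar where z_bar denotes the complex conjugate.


Step 1: conj(z) = -9 - 9i
Step 2: z * conj(z) = (-9)^2 + 9^2
Step 3: = 81 + 81 = 162

162


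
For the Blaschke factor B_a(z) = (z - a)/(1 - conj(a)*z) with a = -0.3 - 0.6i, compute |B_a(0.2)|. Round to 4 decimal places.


Step 1: Numerator z0 - a = 0.2 - (-0.3 - 0.6i) = 0.5 + 0.6i
Step 2: Denominator 1 - conj(a)*z0 = 1 - (-0.3 + 0.6i)*0.2 = 1.06 - 0.12i
Step 3: |z0 - a|^2 = 0.5^2 + 0.6^2 = 0.61; |1 - conj(a)*z0|^2 = 1.06^2 + (-0.12)^2 = 1.138
Step 4: |B_a(0.2)| = sqrt(0.61 / 1.138) = sqrt(0.536028)
Step 5: = 0.7321

0.7321


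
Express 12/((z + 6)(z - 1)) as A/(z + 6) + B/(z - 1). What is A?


Step 1: Multiply both sides by (z + 6) and set z = -6
Step 2: A = 12 / (-6 - 1)
Step 3: A = 12 / (-7)
Step 4: A = -12/7

-12/7


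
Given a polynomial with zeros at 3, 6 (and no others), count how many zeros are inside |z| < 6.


Step 1: Check each root:
  z = 3: |3| = 3 < 6
  z = 6: |6| = 6 >= 6
Step 2: Count = 1

1


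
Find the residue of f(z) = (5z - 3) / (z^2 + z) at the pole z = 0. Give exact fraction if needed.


Step 1: Q(z) = z^2 + z = (z)(z + 1)
Step 2: Q'(z) = 2z + 1
Step 3: Q'(0) = 1, P(0) = -3
Step 4: Res = P(0)/Q'(0) = -3/1 = -3

-3


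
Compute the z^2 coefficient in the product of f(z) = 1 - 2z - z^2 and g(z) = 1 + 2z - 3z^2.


Step 1: z^2 term in f*g comes from: (1)*(-3z^2) + (-2z)*(2z) + (-z^2)*(1)
Step 2: = -3 - 4 - 1
Step 3: = -8

-8


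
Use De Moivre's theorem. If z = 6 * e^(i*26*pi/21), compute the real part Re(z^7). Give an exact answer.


Step 1: By De Moivre's theorem, z^7 = 6^7 * e^(i*7*26*pi/21) = 279936 * (cos(26*pi/3) + i*sin(26*pi/3))
Step 2: |z|^7 = 6^7 = 279936
Step 3: Reduce the angle mod 2*pi: 26*pi/3 - 8*pi = 2*pi/3
Step 4: cos(2*pi/3) = -1/2
Step 5: Re(z^7) = 279936 * (-1/2) = -139968

-139968


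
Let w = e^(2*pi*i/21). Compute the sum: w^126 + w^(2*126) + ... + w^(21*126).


Step 1: The sum sum_{j=1}^{n} w^(k*j) equals n if n | k, else 0.
Step 2: Here n = 21, k = 126
Step 3: Does n divide k? 21 | 126 -> True
Step 4: Sum = 21

21


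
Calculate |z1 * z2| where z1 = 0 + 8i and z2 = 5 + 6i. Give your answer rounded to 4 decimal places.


Step 1: |z1| = sqrt(0^2 + 8^2) = sqrt(64)
Step 2: |z2| = sqrt(5^2 + 6^2) = sqrt(61)
Step 3: |z1*z2| = |z1|*|z2| = sqrt(64) * sqrt(61) = sqrt(64 * 61) = sqrt(3904)
Step 4: = 62.482

62.482


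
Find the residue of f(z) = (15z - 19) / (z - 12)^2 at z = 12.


Step 1: Pole of order 2 at z = 12
Step 2: Res = lim d/dz [(z - 12)^2 * f(z)] as z -> 12
Step 3: (z - 12)^2 * f(z) = 15z - 19
Step 4: d/dz[15z - 19] = 15

15


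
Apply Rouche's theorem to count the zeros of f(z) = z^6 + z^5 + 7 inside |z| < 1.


Step 1: On |z| = 1 the three terms have sizes |z^6| = 1^6 = 1, |z^5| = 1^5 = 1, |7| = 7
Step 2: The dominant term is g(z) = 7; let h(z) = z^6 + z^5 so f = g + h
Step 3: On |z| = 1: |g| = 7 and |h| <= 1 + 1 = 2
Step 4: Since 7 > 2, |h| < |g| on |z| = 1, so by Rouche f has the same number of zeros as g inside |z| < 1
Step 5: g(z) = 7 is a nonzero constant with no zeros inside |z| < 1. Answer = 0

0


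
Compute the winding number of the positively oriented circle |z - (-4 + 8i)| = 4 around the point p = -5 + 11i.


Step 1: Center c = (-4, 8), radius = 4
Step 2: |p - c|^2 = (-1)^2 + 3^2 = 10
Step 3: r^2 = 16
Step 4: |p-c| < r so winding number = 1

1


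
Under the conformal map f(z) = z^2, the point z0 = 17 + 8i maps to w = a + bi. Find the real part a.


Step 1: z0 = 17 + 8i
Step 2: z0^2 = 17^2 - 8^2 + 272i
Step 3: real part = 289 - 64 = 225

225


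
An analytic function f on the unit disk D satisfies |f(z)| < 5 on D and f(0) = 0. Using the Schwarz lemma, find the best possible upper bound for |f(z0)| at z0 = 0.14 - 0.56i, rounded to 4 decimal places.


Step 1: g = f/5 maps D -> D with g(0) = 0, so by the Schwarz lemma |g(z)| <= |z|, i.e. |f(z)| <= 5|z|; this is sharp (f(z) = 5z).
Step 2: |z0|^2 = 0.14^2 + (-0.56)^2 = 0.3332
Step 3: |z0| = sqrt(0.3332) = 0.577235
Step 4: Best bound = 5 * |z0| = 5 * 0.577235 = 2.8862

2.8862


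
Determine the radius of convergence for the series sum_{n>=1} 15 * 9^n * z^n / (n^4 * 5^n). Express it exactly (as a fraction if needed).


Step 1: General term a_n = 15 * 9^n / (n^4 * 5^n)
Step 2: By the root test, |a_n|^(1/n) = 15^(1/n) * 9 / (n^(4/n) * 5) -> 9/5 as n -> infinity (since 15^(1/n) -> 1 and n^(4/n) -> 1)
Step 3: R = 1/lim|a_n|^(1/n) = 5/9

5/9


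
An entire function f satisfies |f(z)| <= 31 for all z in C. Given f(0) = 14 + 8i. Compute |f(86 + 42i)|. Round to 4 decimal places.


Step 1: By Liouville's theorem, a bounded entire function is constant.
Step 2: f(z) = f(0) = 14 + 8i for all z.
Step 3: |f(w)| = |14 + 8i| = sqrt(196 + 64)
Step 4: = 16.1245

16.1245


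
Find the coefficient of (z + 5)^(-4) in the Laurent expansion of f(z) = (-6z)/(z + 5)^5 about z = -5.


Step 1: Write the numerator in powers of (z + 5): -6z = -6(z + 5) + (-6*(-5) + 0) = -6(z + 5) + 30
Step 2: Divide by (z + 5)^5: f(z) = 30(z + 5)^(-5) - 6(z + 5)^(-4)
Step 3: This finite sum is the Laurent series of f about z = -5.
Step 4: Coefficient of (z + 5)^(-4) = coefficient of (z + 5) in the re-centred numerator = -6

-6


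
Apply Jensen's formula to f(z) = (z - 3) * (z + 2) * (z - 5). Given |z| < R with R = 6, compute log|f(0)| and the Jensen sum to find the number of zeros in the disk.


Jensen's formula: (1/2pi)*integral log|f(Re^it)|dt = log|f(0)| + sum_{|a_k|<R} log(R/|a_k|)
Step 1: f(0) = (-3) * 2 * (-5) = 30
Step 2: log|f(0)| = log|3| + log|-2| + log|5| = 3.4012
Step 3: Zeros inside |z| < 6: 3, -2, 5
Step 4: Jensen sum = log(6/3) + log(6/2) + log(6/5) = 1.9741
Step 5: n(R) = number of terms in the Jensen sum = count of zeros inside |z| < 6 = 3

3


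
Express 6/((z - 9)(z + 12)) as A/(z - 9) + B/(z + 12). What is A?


Step 1: Multiply both sides by (z - 9) and set z = 9
Step 2: A = 6 / (9 + 12)
Step 3: A = 6 / 21
Step 4: A = 2/7

2/7


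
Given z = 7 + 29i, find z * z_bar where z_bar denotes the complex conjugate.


Step 1: conj(z) = 7 - 29i
Step 2: z * conj(z) = 7^2 + 29^2
Step 3: = 49 + 841 = 890

890


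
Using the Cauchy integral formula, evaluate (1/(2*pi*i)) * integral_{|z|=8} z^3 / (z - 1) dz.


Step 1: f(z) = z^3, a = 1 is inside |z| = 8
Step 2: By Cauchy integral formula: (1/(2pi*i)) * integral = f(a)
Step 3: f(1) = 1^3 = 1

1


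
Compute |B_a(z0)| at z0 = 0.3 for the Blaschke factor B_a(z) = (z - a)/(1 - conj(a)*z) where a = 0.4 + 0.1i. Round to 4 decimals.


Step 1: Numerator z0 - a = 0.3 - (0.4 + 0.1i) = -0.1 - 0.1i
Step 2: Denominator 1 - conj(a)*z0 = 1 - (0.4 - 0.1i)*0.3 = 0.88 + 0.03i
Step 3: |z0 - a|^2 = (-0.1)^2 + (-0.1)^2 = 0.02; |1 - conj(a)*z0|^2 = 0.88^2 + 0.03^2 = 0.7753
Step 4: |B_a(0.3)| = sqrt(0.02 / 0.7753) = sqrt(0.025796)
Step 5: = 0.1606

0.1606


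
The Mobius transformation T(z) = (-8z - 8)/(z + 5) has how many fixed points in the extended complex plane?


Step 1: Fixed points satisfy T(z) = z
Step 2: z^2 + 13z + 8 = 0
Step 3: Discriminant = 13^2 - 4*1*8 = 137
Step 4: Number of fixed points = 2

2


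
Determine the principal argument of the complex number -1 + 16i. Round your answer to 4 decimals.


Step 1: z = -1 + 16i
Step 2: arg(z) = atan2(16, -1)
Step 3: arg(z) = 1.6332

1.6332


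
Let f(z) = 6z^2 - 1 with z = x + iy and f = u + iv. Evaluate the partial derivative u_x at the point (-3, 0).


Step 1: f(z) = 6(x+iy)^2 - 1
Step 2: u = 6(x^2 - y^2) - 1
Step 3: u_x = 12x + 0
Step 4: At (-3, 0): u_x = -36 + 0 = -36

-36


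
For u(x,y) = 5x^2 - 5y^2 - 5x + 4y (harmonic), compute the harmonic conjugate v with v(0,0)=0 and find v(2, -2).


Step 1: v_x = -u_y = 10y - 4
Step 2: v_y = u_x = 10x - 5
Step 3: v = 10xy - 4x - 5y + C
Step 4: v(0,0) = 0 => C = 0
Step 5: v(2, -2) = -38

-38


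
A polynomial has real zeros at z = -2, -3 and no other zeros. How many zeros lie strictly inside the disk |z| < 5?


Step 1: Check each root:
  z = -2: |-2| = 2 < 5
  z = -3: |-3| = 3 < 5
Step 2: Count = 2

2


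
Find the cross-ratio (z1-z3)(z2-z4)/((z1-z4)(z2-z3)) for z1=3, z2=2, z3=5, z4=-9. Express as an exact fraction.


Step 1: (z1-z3)(z2-z4) = (-2) * 11 = -22
Step 2: (z1-z4)(z2-z3) = 12 * (-3) = -36
Step 3: Cross-ratio = 22/36 = 11/18

11/18


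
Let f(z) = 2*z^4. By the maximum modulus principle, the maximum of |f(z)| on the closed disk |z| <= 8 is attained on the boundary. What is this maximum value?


Step 1: On |z| = 8, |f(z)| = 2 * |z|^4 = 2 * 8^4
Step 2: By maximum modulus principle, maximum is on boundary.
Step 3: Maximum = 2 * 4096 = 8192

8192


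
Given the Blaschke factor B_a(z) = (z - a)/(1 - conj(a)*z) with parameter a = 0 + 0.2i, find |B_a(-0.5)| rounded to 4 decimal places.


Step 1: Numerator z0 - a = -0.5 - (0 + 0.2i) = -0.5 - 0.2i
Step 2: Denominator 1 - conj(a)*z0 = 1 - (0 - 0.2i)*(-0.5) = 1 - 0.1i
Step 3: |z0 - a|^2 = (-0.5)^2 + (-0.2)^2 = 0.29; |1 - conj(a)*z0|^2 = 1^2 + (-0.1)^2 = 1.01
Step 4: |B_a(-0.5)| = sqrt(0.29 / 1.01) = sqrt(0.287129)
Step 5: = 0.5358

0.5358


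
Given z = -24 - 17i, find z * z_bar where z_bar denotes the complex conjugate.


Step 1: conj(z) = -24 + 17i
Step 2: z * conj(z) = (-24)^2 + (-17)^2
Step 3: = 576 + 289 = 865

865


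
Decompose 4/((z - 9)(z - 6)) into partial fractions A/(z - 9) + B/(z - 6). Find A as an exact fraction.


Step 1: Multiply both sides by (z - 9) and set z = 9
Step 2: A = 4 / (9 - 6)
Step 3: A = 4 / 3
Step 4: A = 4/3

4/3


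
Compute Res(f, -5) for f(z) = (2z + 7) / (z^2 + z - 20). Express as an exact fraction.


Step 1: Q(z) = z^2 + z - 20 = (z + 5)(z - 4)
Step 2: Q'(z) = 2z + 1
Step 3: Q'(-5) = -9, P(-5) = -3
Step 4: Res = P(-5)/Q'(-5) = -3/(-9) = 1/3

1/3


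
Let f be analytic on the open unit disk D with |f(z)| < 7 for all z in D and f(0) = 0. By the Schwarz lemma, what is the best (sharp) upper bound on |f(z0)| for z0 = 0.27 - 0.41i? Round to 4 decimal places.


Step 1: g = f/7 maps D -> D with g(0) = 0, so by the Schwarz lemma |g(z)| <= |z|, i.e. |f(z)| <= 7|z|; this is sharp (f(z) = 7z).
Step 2: |z0|^2 = 0.27^2 + (-0.41)^2 = 0.241
Step 3: |z0| = sqrt(0.241) = 0.490918
Step 4: Best bound = 7 * |z0| = 7 * 0.490918 = 3.4364

3.4364


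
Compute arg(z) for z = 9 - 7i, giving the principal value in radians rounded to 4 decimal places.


Step 1: z = 9 - 7i
Step 2: arg(z) = atan2(-7, 9)
Step 3: arg(z) = -0.661

-0.661


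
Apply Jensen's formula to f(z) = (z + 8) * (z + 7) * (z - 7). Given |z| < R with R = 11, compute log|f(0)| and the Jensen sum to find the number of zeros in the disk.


Jensen's formula: (1/2pi)*integral log|f(Re^it)|dt = log|f(0)| + sum_{|a_k|<R} log(R/|a_k|)
Step 1: f(0) = 8 * 7 * (-7) = -392
Step 2: log|f(0)| = log|-8| + log|-7| + log|7| = 5.9713
Step 3: Zeros inside |z| < 11: -8, -7, 7
Step 4: Jensen sum = log(11/8) + log(11/7) + log(11/7) = 1.2224
Step 5: n(R) = number of terms in the Jensen sum = count of zeros inside |z| < 11 = 3

3


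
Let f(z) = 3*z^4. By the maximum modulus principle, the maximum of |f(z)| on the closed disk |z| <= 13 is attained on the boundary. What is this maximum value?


Step 1: On |z| = 13, |f(z)| = 3 * |z|^4 = 3 * 13^4
Step 2: By maximum modulus principle, maximum is on boundary.
Step 3: Maximum = 3 * 28561 = 85683

85683


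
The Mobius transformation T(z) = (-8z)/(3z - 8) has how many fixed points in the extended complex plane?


Step 1: Fixed points satisfy T(z) = z
Step 2: 3z^2 = 0
Step 3: Discriminant = 0^2 - 4*3*0 = 0
Step 4: Number of fixed points = 1

1


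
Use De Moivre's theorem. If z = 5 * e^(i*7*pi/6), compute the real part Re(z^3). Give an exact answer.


Step 1: By De Moivre's theorem, z^3 = 5^3 * e^(i*3*7*pi/6) = 125 * (cos(7*pi/2) + i*sin(7*pi/2))
Step 2: |z|^3 = 5^3 = 125
Step 3: Reduce the angle mod 2*pi: 7*pi/2 - 2*pi = 3*pi/2
Step 4: cos(3*pi/2) = 0
Step 5: Re(z^3) = 125 * 0 = 0

0


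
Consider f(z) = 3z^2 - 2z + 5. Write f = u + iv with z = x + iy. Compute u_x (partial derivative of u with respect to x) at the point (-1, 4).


Step 1: f(z) = 3(x+iy)^2 - 2(x+iy) + 5
Step 2: u = 3(x^2 - y^2) - 2x + 5
Step 3: u_x = 6x - 2
Step 4: At (-1, 4): u_x = -6 - 2 = -8

-8


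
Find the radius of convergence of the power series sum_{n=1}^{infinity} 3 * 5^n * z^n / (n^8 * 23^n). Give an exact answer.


Step 1: General term a_n = 3 * 5^n / (n^8 * 23^n)
Step 2: By the root test, |a_n|^(1/n) = 3^(1/n) * 5 / (n^(8/n) * 23) -> 5/23 as n -> infinity (since 3^(1/n) -> 1 and n^(8/n) -> 1)
Step 3: R = 1/lim|a_n|^(1/n) = 23/5

23/5


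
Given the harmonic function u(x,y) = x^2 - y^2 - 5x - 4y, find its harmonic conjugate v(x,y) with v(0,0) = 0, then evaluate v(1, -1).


Step 1: v_x = -u_y = 2y + 4
Step 2: v_y = u_x = 2x - 5
Step 3: v = 2xy + 4x - 5y + C
Step 4: v(0,0) = 0 => C = 0
Step 5: v(1, -1) = 7

7


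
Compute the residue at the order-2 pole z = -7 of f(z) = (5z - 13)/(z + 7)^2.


Step 1: Pole of order 2 at z = -7
Step 2: Res = lim d/dz [(z + 7)^2 * f(z)] as z -> -7
Step 3: (z + 7)^2 * f(z) = 5z - 13
Step 4: d/dz[5z - 13] = 5

5


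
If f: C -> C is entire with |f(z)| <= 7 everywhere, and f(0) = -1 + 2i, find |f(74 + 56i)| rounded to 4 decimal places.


Step 1: By Liouville's theorem, a bounded entire function is constant.
Step 2: f(z) = f(0) = -1 + 2i for all z.
Step 3: |f(w)| = |-1 + 2i| = sqrt(1 + 4)
Step 4: = 2.2361

2.2361


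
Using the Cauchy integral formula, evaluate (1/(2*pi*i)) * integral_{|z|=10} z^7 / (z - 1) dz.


Step 1: f(z) = z^7, a = 1 is inside |z| = 10
Step 2: By Cauchy integral formula: (1/(2pi*i)) * integral = f(a)
Step 3: f(1) = 1^7 = 1

1


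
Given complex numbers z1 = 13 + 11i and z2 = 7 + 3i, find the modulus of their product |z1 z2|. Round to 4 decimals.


Step 1: |z1| = sqrt(13^2 + 11^2) = sqrt(290)
Step 2: |z2| = sqrt(7^2 + 3^2) = sqrt(58)
Step 3: |z1*z2| = |z1|*|z2| = sqrt(290) * sqrt(58) = sqrt(290 * 58) = sqrt(16820)
Step 4: = 129.6919

129.6919


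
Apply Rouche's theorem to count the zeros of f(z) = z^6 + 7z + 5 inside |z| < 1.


Step 1: On |z| = 1 the three terms have sizes |z^6| = 1^6 = 1, |7z| = 7*1 = 7, |5| = 5
Step 2: The dominant term is g(z) = 7z; let h(z) = z^6 + 5 so f = g + h
Step 3: On |z| = 1: |g| = 7 and |h| <= 1 + 5 = 6
Step 4: Since 7 > 6, |h| < |g| on |z| = 1, so by Rouche f has the same number of zeros as g inside |z| < 1
Step 5: g(z) = 7z has 1 zero (at the origin, multiplicity 1) inside |z| < 1. Answer = 1

1


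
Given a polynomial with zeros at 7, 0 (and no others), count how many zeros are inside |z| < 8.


Step 1: Check each root:
  z = 7: |7| = 7 < 8
  z = 0: |0| = 0 < 8
Step 2: Count = 2

2


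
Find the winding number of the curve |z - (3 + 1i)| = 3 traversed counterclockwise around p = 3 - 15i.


Step 1: Center c = (3, 1), radius = 3
Step 2: |p - c|^2 = 0^2 + (-16)^2 = 256
Step 3: r^2 = 9
Step 4: |p-c| > r so winding number = 0

0


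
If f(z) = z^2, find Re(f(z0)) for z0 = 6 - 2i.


Step 1: z0 = 6 - 2i
Step 2: z0^2 = 6^2 - (-2)^2 - 24i
Step 3: real part = 36 - 4 = 32

32


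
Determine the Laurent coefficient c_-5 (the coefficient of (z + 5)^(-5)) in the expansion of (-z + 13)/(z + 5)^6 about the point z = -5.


Step 1: Write the numerator in powers of (z + 5): -z + 13 = -(z + 5) + (-1*(-5) + 13) = -(z + 5) + 18
Step 2: Divide by (z + 5)^6: f(z) = 18(z + 5)^(-6) - (z + 5)^(-5)
Step 3: This finite sum is the Laurent series of f about z = -5.
Step 4: Coefficient of (z + 5)^(-5) = coefficient of (z + 5) in the re-centred numerator = -1

-1


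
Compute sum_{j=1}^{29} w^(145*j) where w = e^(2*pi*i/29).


Step 1: The sum sum_{j=1}^{n} w^(k*j) equals n if n | k, else 0.
Step 2: Here n = 29, k = 145
Step 3: Does n divide k? 29 | 145 -> True
Step 4: Sum = 29

29


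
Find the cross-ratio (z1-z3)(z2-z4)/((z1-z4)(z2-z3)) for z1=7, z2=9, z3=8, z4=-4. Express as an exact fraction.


Step 1: (z1-z3)(z2-z4) = (-1) * 13 = -13
Step 2: (z1-z4)(z2-z3) = 11 * 1 = 11
Step 3: Cross-ratio = -13/11 = -13/11

-13/11


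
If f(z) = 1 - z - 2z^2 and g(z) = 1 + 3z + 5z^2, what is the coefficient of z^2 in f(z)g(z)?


Step 1: z^2 term in f*g comes from: (1)*(5z^2) + (-z)*(3z) + (-2z^2)*(1)
Step 2: = 5 - 3 - 2
Step 3: = 0

0


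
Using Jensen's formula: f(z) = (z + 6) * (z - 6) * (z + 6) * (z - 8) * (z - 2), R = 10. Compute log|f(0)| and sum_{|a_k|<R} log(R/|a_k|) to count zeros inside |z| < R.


Jensen's formula: (1/2pi)*integral log|f(Re^it)|dt = log|f(0)| + sum_{|a_k|<R} log(R/|a_k|)
Step 1: f(0) = 6 * (-6) * 6 * (-8) * (-2) = -3456
Step 2: log|f(0)| = log|-6| + log|6| + log|-6| + log|8| + log|2| = 8.1479
Step 3: Zeros inside |z| < 10: -6, 6, -6, 8, 2
Step 4: Jensen sum = log(10/6) + log(10/6) + log(10/6) + log(10/8) + log(10/2) = 3.3651
Step 5: n(R) = number of terms in the Jensen sum = count of zeros inside |z| < 10 = 5

5


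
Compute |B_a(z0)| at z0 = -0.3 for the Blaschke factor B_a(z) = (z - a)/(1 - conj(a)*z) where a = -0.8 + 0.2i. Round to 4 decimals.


Step 1: Numerator z0 - a = -0.3 - (-0.8 + 0.2i) = 0.5 - 0.2i
Step 2: Denominator 1 - conj(a)*z0 = 1 - (-0.8 - 0.2i)*(-0.3) = 0.76 - 0.06i
Step 3: |z0 - a|^2 = 0.5^2 + (-0.2)^2 = 0.29; |1 - conj(a)*z0|^2 = 0.76^2 + (-0.06)^2 = 0.5812
Step 4: |B_a(-0.3)| = sqrt(0.29 / 0.5812) = sqrt(0.498968)
Step 5: = 0.7064

0.7064


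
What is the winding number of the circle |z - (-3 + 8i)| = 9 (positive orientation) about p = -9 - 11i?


Step 1: Center c = (-3, 8), radius = 9
Step 2: |p - c|^2 = (-6)^2 + (-19)^2 = 397
Step 3: r^2 = 81
Step 4: |p-c| > r so winding number = 0

0


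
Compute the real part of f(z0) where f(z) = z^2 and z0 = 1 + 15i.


Step 1: z0 = 1 + 15i
Step 2: z0^2 = 1^2 - 15^2 + 30i
Step 3: real part = 1 - 225 = -224

-224


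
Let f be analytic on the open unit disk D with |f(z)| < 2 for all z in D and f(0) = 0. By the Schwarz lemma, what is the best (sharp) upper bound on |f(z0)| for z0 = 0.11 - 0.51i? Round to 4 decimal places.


Step 1: g = f/2 maps D -> D with g(0) = 0, so by the Schwarz lemma |g(z)| <= |z|, i.e. |f(z)| <= 2|z|; this is sharp (f(z) = 2z).
Step 2: |z0|^2 = 0.11^2 + (-0.51)^2 = 0.2722
Step 3: |z0| = sqrt(0.2722) = 0.521728
Step 4: Best bound = 2 * |z0| = 2 * 0.521728 = 1.0435

1.0435


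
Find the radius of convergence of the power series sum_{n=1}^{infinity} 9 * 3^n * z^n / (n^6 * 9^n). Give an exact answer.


Step 1: General term a_n = 9 * 3^n / (n^6 * 9^n)
Step 2: By the root test, |a_n|^(1/n) = 9^(1/n) * 3 / (n^(6/n) * 9) -> 3/9 as n -> infinity (since 9^(1/n) -> 1 and n^(6/n) -> 1)
Step 3: R = 1/lim|a_n|^(1/n) = 9/3 = 3

3


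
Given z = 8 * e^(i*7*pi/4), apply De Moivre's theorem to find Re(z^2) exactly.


Step 1: By De Moivre's theorem, z^2 = 8^2 * e^(i*2*7*pi/4) = 64 * (cos(7*pi/2) + i*sin(7*pi/2))
Step 2: |z|^2 = 8^2 = 64
Step 3: Reduce the angle mod 2*pi: 7*pi/2 - 2*pi = 3*pi/2
Step 4: cos(3*pi/2) = 0
Step 5: Re(z^2) = 64 * 0 = 0

0


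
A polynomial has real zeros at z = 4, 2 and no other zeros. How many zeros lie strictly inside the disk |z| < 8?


Step 1: Check each root:
  z = 4: |4| = 4 < 8
  z = 2: |2| = 2 < 8
Step 2: Count = 2

2


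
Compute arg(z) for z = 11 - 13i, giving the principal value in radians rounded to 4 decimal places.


Step 1: z = 11 - 13i
Step 2: arg(z) = atan2(-13, 11)
Step 3: arg(z) = -0.8685

-0.8685


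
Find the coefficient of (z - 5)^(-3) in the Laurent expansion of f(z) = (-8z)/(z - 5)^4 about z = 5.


Step 1: Write the numerator in powers of (z - 5): -8z = -8(z - 5) + (-8*5 + 0) = -8(z - 5) - 40
Step 2: Divide by (z - 5)^4: f(z) = -40(z - 5)^(-4) - 8(z - 5)^(-3)
Step 3: This finite sum is the Laurent series of f about z = 5.
Step 4: Coefficient of (z - 5)^(-3) = coefficient of (z - 5) in the re-centred numerator = -8

-8


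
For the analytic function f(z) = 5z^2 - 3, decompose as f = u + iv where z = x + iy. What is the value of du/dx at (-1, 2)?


Step 1: f(z) = 5(x+iy)^2 - 3
Step 2: u = 5(x^2 - y^2) - 3
Step 3: u_x = 10x + 0
Step 4: At (-1, 2): u_x = -10 + 0 = -10

-10


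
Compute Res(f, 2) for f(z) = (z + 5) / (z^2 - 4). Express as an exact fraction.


Step 1: Q(z) = z^2 - 4 = (z - 2)(z + 2)
Step 2: Q'(z) = 2z
Step 3: Q'(2) = 4, P(2) = 7
Step 4: Res = P(2)/Q'(2) = 7/4 = 7/4

7/4


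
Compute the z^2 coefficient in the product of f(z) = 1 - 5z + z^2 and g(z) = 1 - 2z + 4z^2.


Step 1: z^2 term in f*g comes from: (1)*(4z^2) + (-5z)*(-2z) + (z^2)*(1)
Step 2: = 4 + 10 + 1
Step 3: = 15

15


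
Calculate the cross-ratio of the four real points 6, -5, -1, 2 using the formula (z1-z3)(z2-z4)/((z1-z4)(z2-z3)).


Step 1: (z1-z3)(z2-z4) = 7 * (-7) = -49
Step 2: (z1-z4)(z2-z3) = 4 * (-4) = -16
Step 3: Cross-ratio = 49/16 = 49/16

49/16


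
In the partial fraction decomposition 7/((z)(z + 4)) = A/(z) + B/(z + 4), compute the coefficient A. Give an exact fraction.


Step 1: Multiply both sides by (z) and set z = 0
Step 2: A = 7 / (0 + 4)
Step 3: A = 7 / 4
Step 4: A = 7/4

7/4
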